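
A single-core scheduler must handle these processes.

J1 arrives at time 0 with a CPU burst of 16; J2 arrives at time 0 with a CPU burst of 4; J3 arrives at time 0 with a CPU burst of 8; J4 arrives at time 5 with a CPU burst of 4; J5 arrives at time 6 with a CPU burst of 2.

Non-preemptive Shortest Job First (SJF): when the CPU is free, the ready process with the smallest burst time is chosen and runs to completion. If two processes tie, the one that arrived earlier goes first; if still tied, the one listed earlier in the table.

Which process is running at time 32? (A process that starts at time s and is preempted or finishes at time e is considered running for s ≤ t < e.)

Schedule: | J2 0-4 | J3 4-12 | J5 12-14 | J4 14-18 | J1 18-34 |
Completion: J1=34  J2=4  J3=12  J4=18  J5=14

J1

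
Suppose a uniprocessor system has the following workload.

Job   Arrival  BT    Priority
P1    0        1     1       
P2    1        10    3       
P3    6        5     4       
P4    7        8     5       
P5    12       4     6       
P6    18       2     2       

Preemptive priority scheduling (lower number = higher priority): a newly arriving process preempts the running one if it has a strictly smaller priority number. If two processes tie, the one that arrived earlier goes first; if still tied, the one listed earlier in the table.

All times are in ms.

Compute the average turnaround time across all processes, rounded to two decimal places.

10.00

Schedule: | P1 0-1 | P2 1-11 | P3 11-16 | P4 16-18 | P6 18-20 | P4 20-26 | P5 26-30 |
Completion: P1=1  P2=11  P3=16  P4=26  P5=30  P6=20
Turnaround times: P1=1, P2=10, P3=10, P4=19, P5=18, P6=2
Average turnaround = (1+10+10+19+18+2) / 6 = 60/6 = 10.00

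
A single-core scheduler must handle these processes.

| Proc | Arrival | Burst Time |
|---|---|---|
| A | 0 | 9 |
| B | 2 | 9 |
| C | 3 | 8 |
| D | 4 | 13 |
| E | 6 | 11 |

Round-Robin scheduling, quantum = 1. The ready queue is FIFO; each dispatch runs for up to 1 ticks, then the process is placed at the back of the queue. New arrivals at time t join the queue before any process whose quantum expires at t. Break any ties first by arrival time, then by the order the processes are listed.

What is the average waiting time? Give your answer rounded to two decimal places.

28.80

Timeline: | A 0-2 | B 2-3 | A 3-4 | C 4-5 | B 5-6 | D 6-7 | A 7-8 | C 8-9 | E 9-10 | B 10-11 | D 11-12 | A 12-13 | C 13-14 | E 14-15 | B 15-16 | D 16-17 | A 17-18 | C 18-19 | E 19-20 | B 20-21 | D 21-22 | A 22-23 | C 23-24 | E 24-25 | B 25-26 | D 26-27 | A 27-28 | C 28-29 | E 29-30 | B 30-31 | D 31-32 | A 32-33 | C 33-34 | E 34-35 | B 35-36 | D 36-37 | C 37-38 | E 38-39 | B 39-40 | D 40-41 | E 41-42 | D 42-43 | E 43-44 | D 44-45 | E 45-46 | D 46-47 | E 47-48 | D 48-50 |
Completion: A=33  B=40  C=38  D=50  E=48
Turnaround (C−A): A=33  B=38  C=35  D=46  E=42
Waiting times: A=24, B=29, C=27, D=33, E=31
Average waiting = (24+29+27+33+31) / 5 = 144/5 = 28.80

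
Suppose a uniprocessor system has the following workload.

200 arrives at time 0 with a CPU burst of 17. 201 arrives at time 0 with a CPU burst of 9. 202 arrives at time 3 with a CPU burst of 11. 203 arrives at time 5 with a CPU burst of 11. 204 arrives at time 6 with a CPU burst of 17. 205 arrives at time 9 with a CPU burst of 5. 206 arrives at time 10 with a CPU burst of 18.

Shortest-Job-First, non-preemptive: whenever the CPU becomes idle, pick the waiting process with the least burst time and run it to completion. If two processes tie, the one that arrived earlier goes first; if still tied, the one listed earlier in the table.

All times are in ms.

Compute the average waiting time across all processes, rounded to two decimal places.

24.86

Gantt: | 201 0-9 | 205 9-14 | 202 14-25 | 203 25-36 | 200 36-53 | 204 53-70 | 206 70-88 |
Completion: 200=53  201=9  202=25  203=36  204=70  205=14  206=88
Turnaround (C−A): 200=53  201=9  202=22  203=31  204=64  205=5  206=78
Waiting times: 200=36, 201=0, 202=11, 203=20, 204=47, 205=0, 206=60
Average waiting = (36+0+11+20+47+0+60) / 7 = 174/7 = 24.86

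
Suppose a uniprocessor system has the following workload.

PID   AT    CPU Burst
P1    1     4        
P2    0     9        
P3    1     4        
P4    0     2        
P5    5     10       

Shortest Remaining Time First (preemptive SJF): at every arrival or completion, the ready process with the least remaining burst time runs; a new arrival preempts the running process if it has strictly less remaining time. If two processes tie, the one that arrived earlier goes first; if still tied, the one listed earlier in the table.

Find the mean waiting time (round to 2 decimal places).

Schedule: | P4 0-2 | P1 2-6 | P3 6-10 | P2 10-19 | P5 19-29 |
Completion: P1=6  P2=19  P3=10  P4=2  P5=29
Turnaround (C−A): P1=5  P2=19  P3=9  P4=2  P5=24
Waiting times: P1=1, P2=10, P3=5, P4=0, P5=14
Average waiting = (1+10+5+0+14) / 5 = 30/5 = 6.00

6.00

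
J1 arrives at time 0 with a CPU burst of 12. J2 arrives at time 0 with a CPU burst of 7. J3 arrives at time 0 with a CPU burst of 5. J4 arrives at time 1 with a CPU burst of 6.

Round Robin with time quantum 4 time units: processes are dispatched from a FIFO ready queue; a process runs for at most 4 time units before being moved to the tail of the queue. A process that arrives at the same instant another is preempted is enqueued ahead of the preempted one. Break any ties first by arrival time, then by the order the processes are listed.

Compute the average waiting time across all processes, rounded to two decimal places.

Gantt: | J1 0-4 | J2 4-8 | J3 8-12 | J4 12-16 | J1 16-20 | J2 20-23 | J3 23-24 | J4 24-26 | J1 26-30 |
Completion: J1=30  J2=23  J3=24  J4=26
Turnaround (C−A): J1=30  J2=23  J3=24  J4=25
Waiting times: J1=18, J2=16, J3=19, J4=19
Average waiting = (18+16+19+19) / 4 = 72/4 = 18.00

18.00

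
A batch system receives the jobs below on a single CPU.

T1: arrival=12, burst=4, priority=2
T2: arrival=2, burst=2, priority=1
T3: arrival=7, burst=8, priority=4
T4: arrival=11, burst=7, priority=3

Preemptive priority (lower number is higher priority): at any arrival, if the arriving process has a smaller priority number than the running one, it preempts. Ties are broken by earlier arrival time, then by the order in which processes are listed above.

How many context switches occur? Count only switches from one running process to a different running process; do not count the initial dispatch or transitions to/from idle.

4

Timeline: | idle 0-2 | T2 2-4 | idle 4-7 | T3 7-11 | T4 11-12 | T1 12-16 | T4 16-22 | T3 22-26 |
Completion: T1=16  T2=4  T3=26  T4=22
Turnaround (C−A): T1=4  T2=2  T3=19  T4=11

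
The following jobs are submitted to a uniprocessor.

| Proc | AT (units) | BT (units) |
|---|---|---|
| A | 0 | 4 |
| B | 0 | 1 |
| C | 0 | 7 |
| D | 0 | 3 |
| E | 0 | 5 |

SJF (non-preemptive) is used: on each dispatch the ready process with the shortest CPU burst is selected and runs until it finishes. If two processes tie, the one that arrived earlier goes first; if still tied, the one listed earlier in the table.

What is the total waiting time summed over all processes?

Gantt: | B 0-1 | D 1-4 | A 4-8 | E 8-13 | C 13-20 |
Completion: A=8  B=1  C=20  D=4  E=13
Turnaround (C−A): A=8  B=1  C=20  D=4  E=13
Waiting = turnaround − burst: A=4, B=0, C=13, D=1, E=8
Total waiting = 4 + 0 + 13 + 1 + 8 = 26

26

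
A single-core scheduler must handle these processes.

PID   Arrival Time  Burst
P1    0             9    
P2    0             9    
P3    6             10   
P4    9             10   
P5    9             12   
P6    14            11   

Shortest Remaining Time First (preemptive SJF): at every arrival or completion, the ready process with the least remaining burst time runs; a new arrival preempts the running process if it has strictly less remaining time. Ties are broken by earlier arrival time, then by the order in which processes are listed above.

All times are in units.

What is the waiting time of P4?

Timeline: | P1 0-9 | P2 9-18 | P3 18-28 | P4 28-38 | P6 38-49 | P5 49-61 |
Completion: P1=9  P2=18  P3=28  P4=38  P5=61  P6=49
Turnaround (C−A): P1=9  P2=18  P3=22  P4=29  P5=52  P6=35
Waiting(P4) = turnaround − burst = 29 − 10 = 19

19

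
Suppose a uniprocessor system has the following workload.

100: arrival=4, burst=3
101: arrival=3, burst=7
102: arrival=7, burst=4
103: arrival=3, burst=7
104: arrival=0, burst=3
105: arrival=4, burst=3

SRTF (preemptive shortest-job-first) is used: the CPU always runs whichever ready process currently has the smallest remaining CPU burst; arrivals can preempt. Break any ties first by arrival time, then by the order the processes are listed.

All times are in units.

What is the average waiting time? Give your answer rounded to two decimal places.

5.50

Timeline: | 104 0-3 | 101 3-4 | 100 4-7 | 105 7-10 | 102 10-14 | 101 14-20 | 103 20-27 |
Completion: 100=7  101=20  102=14  103=27  104=3  105=10
Waiting times: 100=0, 101=10, 102=3, 103=17, 104=0, 105=3
Average waiting = (0+10+3+17+0+3) / 6 = 33/6 = 5.50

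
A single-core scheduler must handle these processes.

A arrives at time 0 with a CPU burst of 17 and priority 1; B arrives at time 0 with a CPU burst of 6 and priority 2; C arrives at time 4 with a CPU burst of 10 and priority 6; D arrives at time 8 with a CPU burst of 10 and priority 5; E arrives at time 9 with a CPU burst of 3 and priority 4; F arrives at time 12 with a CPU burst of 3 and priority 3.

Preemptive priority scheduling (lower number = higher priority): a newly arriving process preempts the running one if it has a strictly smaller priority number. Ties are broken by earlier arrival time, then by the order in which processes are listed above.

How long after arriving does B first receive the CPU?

Gantt: | A 0-17 | B 17-23 | F 23-26 | E 26-29 | D 29-39 | C 39-49 |
Completion: A=17  B=23  C=49  D=39  E=29  F=26
Turnaround (C−A): A=17  B=23  C=45  D=31  E=20  F=14
Response(B) = first start − arrival = 17 − 0 = 17

17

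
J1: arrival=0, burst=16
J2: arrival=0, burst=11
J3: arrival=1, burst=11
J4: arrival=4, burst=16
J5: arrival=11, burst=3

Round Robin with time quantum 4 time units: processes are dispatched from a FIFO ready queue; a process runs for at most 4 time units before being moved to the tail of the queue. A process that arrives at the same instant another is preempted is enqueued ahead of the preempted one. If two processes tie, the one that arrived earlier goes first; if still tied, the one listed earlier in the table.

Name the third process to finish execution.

Gantt: | J1 0-4 | J2 4-8 | J3 8-12 | J4 12-16 | J1 16-20 | J2 20-24 | J5 24-27 | J3 27-31 | J4 31-35 | J1 35-39 | J2 39-42 | J3 42-45 | J4 45-49 | J1 49-53 | J4 53-57 |
Completion: J1=53  J2=42  J3=45  J4=57  J5=27
Turnaround (C−A): J1=53  J2=42  J3=44  J4=53  J5=16
Finish order: J5 → J2 → J3 → J1 → J4

J3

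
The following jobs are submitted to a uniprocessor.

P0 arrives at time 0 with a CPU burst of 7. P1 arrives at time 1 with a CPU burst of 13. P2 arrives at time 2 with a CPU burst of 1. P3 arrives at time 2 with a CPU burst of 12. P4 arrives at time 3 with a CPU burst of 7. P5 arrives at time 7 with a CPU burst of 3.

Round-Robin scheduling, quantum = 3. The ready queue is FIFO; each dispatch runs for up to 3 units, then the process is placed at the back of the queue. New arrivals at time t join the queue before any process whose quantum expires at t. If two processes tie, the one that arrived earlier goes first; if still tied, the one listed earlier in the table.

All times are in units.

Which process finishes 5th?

P3

Schedule: | P0 0-3 | P1 3-6 | P2 6-7 | P3 7-10 | P4 10-13 | P0 13-16 | P1 16-19 | P5 19-22 | P3 22-25 | P4 25-28 | P0 28-29 | P1 29-32 | P3 32-35 | P4 35-36 | P1 36-39 | P3 39-42 | P1 42-43 |
Completion: P0=29  P1=43  P2=7  P3=42  P4=36  P5=22
Finish order: P2 → P5 → P0 → P4 → P3 → P1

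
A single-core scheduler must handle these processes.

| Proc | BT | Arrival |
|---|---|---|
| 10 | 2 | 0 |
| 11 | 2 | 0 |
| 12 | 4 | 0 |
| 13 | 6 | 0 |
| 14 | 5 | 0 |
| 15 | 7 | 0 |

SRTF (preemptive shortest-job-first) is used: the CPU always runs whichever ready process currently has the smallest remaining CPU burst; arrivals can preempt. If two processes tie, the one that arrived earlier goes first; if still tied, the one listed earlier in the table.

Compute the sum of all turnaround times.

Timeline: | 10 0-2 | 11 2-4 | 12 4-8 | 14 8-13 | 13 13-19 | 15 19-26 |
Completion: 10=2  11=4  12=8  13=19  14=13  15=26
Turnaround (C−A): 10=2  11=4  12=8  13=19  14=13  15=26
Turnaround = completion − arrival: 10=2, 11=4, 12=8, 13=19, 14=13, 15=26
Total turnaround = 2 + 4 + 8 + 19 + 13 + 26 = 72

72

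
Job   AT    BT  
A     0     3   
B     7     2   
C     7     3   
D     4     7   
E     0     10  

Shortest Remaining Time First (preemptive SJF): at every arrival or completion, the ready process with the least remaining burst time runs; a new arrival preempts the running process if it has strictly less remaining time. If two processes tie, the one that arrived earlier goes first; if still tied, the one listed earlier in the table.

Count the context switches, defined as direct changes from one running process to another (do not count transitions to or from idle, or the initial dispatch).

6

Gantt: | A 0-3 | E 3-4 | D 4-7 | B 7-9 | C 9-12 | D 12-16 | E 16-25 |
Completion: A=3  B=9  C=12  D=16  E=25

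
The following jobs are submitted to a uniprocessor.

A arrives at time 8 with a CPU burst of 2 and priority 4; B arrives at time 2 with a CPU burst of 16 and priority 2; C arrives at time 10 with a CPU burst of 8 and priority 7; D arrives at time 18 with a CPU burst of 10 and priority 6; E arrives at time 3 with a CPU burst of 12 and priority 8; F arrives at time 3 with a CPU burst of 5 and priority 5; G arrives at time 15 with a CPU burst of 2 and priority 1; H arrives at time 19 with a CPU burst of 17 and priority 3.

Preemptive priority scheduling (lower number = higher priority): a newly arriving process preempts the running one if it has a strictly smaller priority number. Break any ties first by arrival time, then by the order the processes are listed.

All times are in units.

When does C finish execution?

Gantt: | idle 0-2 | B 2-15 | G 15-17 | B 17-20 | H 20-37 | A 37-39 | F 39-44 | D 44-54 | C 54-62 | E 62-74 |
Completion: A=39  B=20  C=62  D=54  E=74  F=44  G=17  H=37
Turnaround (C−A): A=31  B=18  C=52  D=36  E=71  F=41  G=2  H=18

62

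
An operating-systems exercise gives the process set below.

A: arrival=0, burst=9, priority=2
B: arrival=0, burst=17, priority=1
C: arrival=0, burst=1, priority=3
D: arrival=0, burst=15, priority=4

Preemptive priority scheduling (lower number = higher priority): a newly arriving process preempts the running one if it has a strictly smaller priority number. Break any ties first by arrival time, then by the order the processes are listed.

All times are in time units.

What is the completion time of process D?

42

Schedule: | B 0-17 | A 17-26 | C 26-27 | D 27-42 |
Completion: A=26  B=17  C=27  D=42
Turnaround (C−A): A=26  B=17  C=27  D=42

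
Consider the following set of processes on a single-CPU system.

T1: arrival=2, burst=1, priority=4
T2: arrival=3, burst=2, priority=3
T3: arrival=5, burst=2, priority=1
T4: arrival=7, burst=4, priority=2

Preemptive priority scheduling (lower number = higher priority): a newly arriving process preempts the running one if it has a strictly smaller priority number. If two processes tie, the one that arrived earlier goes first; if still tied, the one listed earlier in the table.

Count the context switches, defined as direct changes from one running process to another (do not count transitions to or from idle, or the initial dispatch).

3

Gantt: | idle 0-2 | T1 2-3 | T2 3-5 | T3 5-7 | T4 7-11 |
Completion: T1=3  T2=5  T3=7  T4=11
Turnaround (C−A): T1=1  T2=2  T3=2  T4=4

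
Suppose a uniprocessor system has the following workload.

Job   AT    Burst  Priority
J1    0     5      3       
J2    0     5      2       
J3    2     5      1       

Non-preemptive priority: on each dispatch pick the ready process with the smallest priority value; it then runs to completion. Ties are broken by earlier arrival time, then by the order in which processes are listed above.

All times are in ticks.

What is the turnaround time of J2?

5

Gantt: | J2 0-5 | J3 5-10 | J1 10-15 |
Completion: J1=15  J2=5  J3=10
Turnaround (C−A): J1=15  J2=5  J3=8
Turnaround(J2) = completion − arrival = 5 − 0 = 5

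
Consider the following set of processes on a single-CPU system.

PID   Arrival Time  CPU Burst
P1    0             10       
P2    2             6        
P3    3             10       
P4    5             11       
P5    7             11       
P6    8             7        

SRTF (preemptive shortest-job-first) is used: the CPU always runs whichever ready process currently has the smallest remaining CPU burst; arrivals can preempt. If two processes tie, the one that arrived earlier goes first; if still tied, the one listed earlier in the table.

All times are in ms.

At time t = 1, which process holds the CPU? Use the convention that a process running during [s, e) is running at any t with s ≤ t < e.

P1

Timeline: | P1 0-2 | P2 2-8 | P6 8-15 | P1 15-23 | P3 23-33 | P4 33-44 | P5 44-55 |
Completion: P1=23  P2=8  P3=33  P4=44  P5=55  P6=15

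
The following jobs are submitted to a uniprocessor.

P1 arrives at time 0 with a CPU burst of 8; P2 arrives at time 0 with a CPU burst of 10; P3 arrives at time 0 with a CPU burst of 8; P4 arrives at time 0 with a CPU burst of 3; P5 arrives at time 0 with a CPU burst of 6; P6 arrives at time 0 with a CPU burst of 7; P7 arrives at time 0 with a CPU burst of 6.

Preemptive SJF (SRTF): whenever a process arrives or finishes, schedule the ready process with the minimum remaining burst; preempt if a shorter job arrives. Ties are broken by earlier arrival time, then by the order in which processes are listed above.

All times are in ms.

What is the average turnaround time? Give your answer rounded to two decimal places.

Schedule: | P4 0-3 | P5 3-9 | P7 9-15 | P6 15-22 | P1 22-30 | P3 30-38 | P2 38-48 |
Completion: P1=30  P2=48  P3=38  P4=3  P5=9  P6=22  P7=15
Turnaround (C−A): P1=30  P2=48  P3=38  P4=3  P5=9  P6=22  P7=15
Turnaround times: P1=30, P2=48, P3=38, P4=3, P5=9, P6=22, P7=15
Average turnaround = (30+48+38+3+9+22+15) / 7 = 165/7 = 23.57

23.57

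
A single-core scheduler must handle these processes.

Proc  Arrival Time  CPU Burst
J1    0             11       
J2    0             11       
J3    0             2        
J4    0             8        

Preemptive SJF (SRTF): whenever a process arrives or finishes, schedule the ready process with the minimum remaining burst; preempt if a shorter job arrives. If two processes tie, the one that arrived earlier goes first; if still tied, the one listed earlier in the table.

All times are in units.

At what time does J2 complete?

Gantt: | J3 0-2 | J4 2-10 | J1 10-21 | J2 21-32 |
Completion: J1=21  J2=32  J3=2  J4=10
Turnaround (C−A): J1=21  J2=32  J3=2  J4=10

32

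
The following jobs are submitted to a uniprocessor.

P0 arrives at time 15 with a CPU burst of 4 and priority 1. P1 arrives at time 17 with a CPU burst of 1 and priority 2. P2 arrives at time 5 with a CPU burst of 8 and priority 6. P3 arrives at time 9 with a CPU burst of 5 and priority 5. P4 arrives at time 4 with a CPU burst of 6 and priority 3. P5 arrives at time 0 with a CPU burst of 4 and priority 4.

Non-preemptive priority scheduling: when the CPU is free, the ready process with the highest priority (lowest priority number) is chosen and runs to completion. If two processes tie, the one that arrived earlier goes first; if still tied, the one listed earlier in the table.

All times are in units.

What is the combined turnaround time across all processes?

Schedule: | P5 0-4 | P4 4-10 | P3 10-15 | P0 15-19 | P1 19-20 | P2 20-28 |
Completion: P0=19  P1=20  P2=28  P3=15  P4=10  P5=4
Turnaround = completion − arrival: P0=4, P1=3, P2=23, P3=6, P4=6, P5=4
Total turnaround = 4 + 3 + 23 + 6 + 6 + 4 = 46

46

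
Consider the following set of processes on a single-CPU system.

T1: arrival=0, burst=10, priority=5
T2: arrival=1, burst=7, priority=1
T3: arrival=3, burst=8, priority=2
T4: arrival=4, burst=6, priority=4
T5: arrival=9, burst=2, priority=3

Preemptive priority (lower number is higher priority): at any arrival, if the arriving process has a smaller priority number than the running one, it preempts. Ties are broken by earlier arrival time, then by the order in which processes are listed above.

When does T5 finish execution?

18

Schedule: | T1 0-1 | T2 1-8 | T3 8-16 | T5 16-18 | T4 18-24 | T1 24-33 |
Completion: T1=33  T2=8  T3=16  T4=24  T5=18
Turnaround (C−A): T1=33  T2=7  T3=13  T4=20  T5=9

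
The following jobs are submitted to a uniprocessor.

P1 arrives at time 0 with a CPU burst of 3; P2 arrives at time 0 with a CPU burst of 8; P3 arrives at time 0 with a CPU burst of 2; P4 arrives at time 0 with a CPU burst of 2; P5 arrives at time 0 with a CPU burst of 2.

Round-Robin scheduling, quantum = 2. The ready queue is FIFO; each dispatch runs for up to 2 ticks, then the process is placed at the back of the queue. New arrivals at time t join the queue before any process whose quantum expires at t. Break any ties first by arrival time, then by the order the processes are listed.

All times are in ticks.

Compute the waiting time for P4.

Timeline: | P1 0-2 | P2 2-4 | P3 4-6 | P4 6-8 | P5 8-10 | P1 10-11 | P2 11-17 |
Completion: P1=11  P2=17  P3=6  P4=8  P5=10
Turnaround (C−A): P1=11  P2=17  P3=6  P4=8  P5=10
Waiting(P4) = turnaround − burst = 8 − 2 = 6

6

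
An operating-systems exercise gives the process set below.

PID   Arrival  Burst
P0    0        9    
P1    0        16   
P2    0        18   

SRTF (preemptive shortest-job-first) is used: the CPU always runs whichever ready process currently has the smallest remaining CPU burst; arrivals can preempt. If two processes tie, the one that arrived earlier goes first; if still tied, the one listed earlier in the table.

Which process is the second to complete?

P1

Timeline: | P0 0-9 | P1 9-25 | P2 25-43 |
Completion: P0=9  P1=25  P2=43
Turnaround (C−A): P0=9  P1=25  P2=43
Finish order: P0 → P1 → P2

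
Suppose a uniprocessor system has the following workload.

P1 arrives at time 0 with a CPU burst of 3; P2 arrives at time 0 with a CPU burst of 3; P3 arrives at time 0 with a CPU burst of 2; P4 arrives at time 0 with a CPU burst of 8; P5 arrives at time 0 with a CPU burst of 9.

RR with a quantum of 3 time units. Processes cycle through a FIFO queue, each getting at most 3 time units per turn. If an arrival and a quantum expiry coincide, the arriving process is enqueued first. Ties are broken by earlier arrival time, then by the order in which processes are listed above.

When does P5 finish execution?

25

Timeline: | P1 0-3 | P2 3-6 | P3 6-8 | P4 8-11 | P5 11-14 | P4 14-17 | P5 17-20 | P4 20-22 | P5 22-25 |
Completion: P1=3  P2=6  P3=8  P4=22  P5=25
Turnaround (C−A): P1=3  P2=6  P3=8  P4=22  P5=25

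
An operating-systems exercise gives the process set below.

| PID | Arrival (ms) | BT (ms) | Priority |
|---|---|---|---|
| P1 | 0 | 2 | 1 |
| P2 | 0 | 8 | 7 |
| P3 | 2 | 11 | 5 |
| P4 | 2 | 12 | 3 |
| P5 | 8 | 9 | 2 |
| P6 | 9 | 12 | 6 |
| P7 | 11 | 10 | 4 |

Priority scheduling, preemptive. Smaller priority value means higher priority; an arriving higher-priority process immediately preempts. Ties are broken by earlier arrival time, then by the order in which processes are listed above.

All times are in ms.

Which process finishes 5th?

P3

Timeline: | P1 0-2 | P4 2-8 | P5 8-17 | P4 17-23 | P7 23-33 | P3 33-44 | P6 44-56 | P2 56-64 |
Completion: P1=2  P2=64  P3=44  P4=23  P5=17  P6=56  P7=33
Turnaround (C−A): P1=2  P2=64  P3=42  P4=21  P5=9  P6=47  P7=22
Finish order: P1 → P5 → P4 → P7 → P3 → P6 → P2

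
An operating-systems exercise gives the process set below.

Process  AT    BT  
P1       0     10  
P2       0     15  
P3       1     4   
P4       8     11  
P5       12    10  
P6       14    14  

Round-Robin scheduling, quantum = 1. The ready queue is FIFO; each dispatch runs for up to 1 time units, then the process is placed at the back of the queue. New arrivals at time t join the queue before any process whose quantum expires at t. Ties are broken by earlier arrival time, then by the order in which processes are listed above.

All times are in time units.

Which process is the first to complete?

Timeline: | P1 0-1 | P2 1-2 | P3 2-3 | P1 3-4 | P2 4-5 | P3 5-6 | P1 6-7 | P2 7-8 | P3 8-9 | P1 9-10 | P4 10-11 | P2 11-12 | P3 12-13 | P1 13-14 | P4 14-15 | P5 15-16 | P2 16-17 | P6 17-18 | P1 18-19 | P4 19-20 | P5 20-21 | P2 21-22 | P6 22-23 | P1 23-24 | P4 24-25 | P5 25-26 | P2 26-27 | P6 27-28 | P1 28-29 | P4 29-30 | P5 30-31 | P2 31-32 | P6 32-33 | P1 33-34 | P4 34-35 | P5 35-36 | P2 36-37 | P6 37-38 | P1 38-39 | P4 39-40 | P5 40-41 | P2 41-42 | P6 42-43 | P4 43-44 | P5 44-45 | P2 45-46 | P6 46-47 | P4 47-48 | P5 48-49 | P2 49-50 | P6 50-51 | P4 51-52 | P5 52-53 | P2 53-54 | P6 54-55 | P4 55-56 | P5 56-57 | P2 57-58 | P6 58-59 | P2 59-60 | P6 60-64 |
Completion: P1=39  P2=60  P3=13  P4=56  P5=57  P6=64
Finish order: P3 → P1 → P4 → P5 → P2 → P6

P3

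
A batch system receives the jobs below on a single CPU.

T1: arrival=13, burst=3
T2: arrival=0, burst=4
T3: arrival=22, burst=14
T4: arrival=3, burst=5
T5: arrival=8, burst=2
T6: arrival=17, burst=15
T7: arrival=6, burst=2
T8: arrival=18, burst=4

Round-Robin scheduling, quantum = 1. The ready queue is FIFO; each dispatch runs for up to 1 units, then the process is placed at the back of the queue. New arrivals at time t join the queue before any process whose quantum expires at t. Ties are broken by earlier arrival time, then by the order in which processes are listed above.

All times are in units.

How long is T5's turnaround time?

Schedule: | T2 0-3 | T4 3-4 | T2 4-5 | T4 5-6 | T7 6-7 | T4 7-8 | T7 8-9 | T5 9-10 | T4 10-11 | T5 11-12 | T4 12-13 | T1 13-16 | idle 16-17 | T6 17-18 | T8 18-19 | T6 19-20 | T8 20-21 | T6 21-22 | T8 22-23 | T3 23-24 | T6 24-25 | T8 25-26 | T3 26-27 | T6 27-28 | T3 28-29 | T6 29-30 | T3 30-31 | T6 31-32 | T3 32-33 | T6 33-34 | T3 34-35 | T6 35-36 | T3 36-37 | T6 37-38 | T3 38-39 | T6 39-40 | T3 40-41 | T6 41-42 | T3 42-43 | T6 43-44 | T3 44-45 | T6 45-46 | T3 46-47 | T6 47-48 | T3 48-50 |
Completion: T1=16  T2=5  T3=50  T4=13  T5=12  T6=48  T7=9  T8=26
Turnaround (C−A): T1=3  T2=5  T3=28  T4=10  T5=4  T6=31  T7=3  T8=8
Turnaround(T5) = completion − arrival = 12 − 8 = 4

4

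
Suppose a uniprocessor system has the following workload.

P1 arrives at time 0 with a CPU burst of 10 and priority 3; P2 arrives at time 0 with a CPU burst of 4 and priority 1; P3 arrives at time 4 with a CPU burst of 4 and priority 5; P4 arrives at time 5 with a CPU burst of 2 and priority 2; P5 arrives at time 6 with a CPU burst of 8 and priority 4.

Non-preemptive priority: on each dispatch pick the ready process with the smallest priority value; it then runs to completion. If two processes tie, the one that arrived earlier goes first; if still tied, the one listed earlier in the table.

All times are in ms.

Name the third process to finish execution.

P4

Schedule: | P2 0-4 | P1 4-14 | P4 14-16 | P5 16-24 | P3 24-28 |
Completion: P1=14  P2=4  P3=28  P4=16  P5=24
Finish order: P2 → P1 → P4 → P5 → P3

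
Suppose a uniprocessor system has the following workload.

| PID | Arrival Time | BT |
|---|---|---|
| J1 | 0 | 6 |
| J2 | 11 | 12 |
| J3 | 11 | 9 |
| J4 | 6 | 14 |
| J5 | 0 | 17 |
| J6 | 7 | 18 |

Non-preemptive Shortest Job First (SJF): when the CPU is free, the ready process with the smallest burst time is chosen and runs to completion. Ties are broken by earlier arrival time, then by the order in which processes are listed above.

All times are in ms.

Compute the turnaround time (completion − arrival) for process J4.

Timeline: | J1 0-6 | J4 6-20 | J3 20-29 | J2 29-41 | J5 41-58 | J6 58-76 |
Completion: J1=6  J2=41  J3=29  J4=20  J5=58  J6=76
Turnaround(J4) = completion − arrival = 20 − 6 = 14

14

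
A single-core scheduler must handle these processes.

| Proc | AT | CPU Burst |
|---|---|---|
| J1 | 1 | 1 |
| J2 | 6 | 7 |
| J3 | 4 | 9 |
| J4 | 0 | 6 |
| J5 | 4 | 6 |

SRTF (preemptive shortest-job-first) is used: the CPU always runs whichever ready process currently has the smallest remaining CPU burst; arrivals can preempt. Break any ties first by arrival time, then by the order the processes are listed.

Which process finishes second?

Timeline: | J4 0-1 | J1 1-2 | J4 2-7 | J5 7-13 | J2 13-20 | J3 20-29 |
Completion: J1=2  J2=20  J3=29  J4=7  J5=13
Finish order: J1 → J4 → J5 → J2 → J3

J4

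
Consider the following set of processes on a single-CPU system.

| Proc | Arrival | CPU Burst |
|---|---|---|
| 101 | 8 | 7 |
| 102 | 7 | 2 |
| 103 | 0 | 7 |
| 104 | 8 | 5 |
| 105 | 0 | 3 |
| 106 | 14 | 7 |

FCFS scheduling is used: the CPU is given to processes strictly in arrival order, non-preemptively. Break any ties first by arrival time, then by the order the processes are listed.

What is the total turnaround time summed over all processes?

Gantt: | 103 0-7 | 105 7-10 | 102 10-12 | 101 12-19 | 104 19-24 | 106 24-31 |
Completion: 101=19  102=12  103=7  104=24  105=10  106=31
Turnaround (C−A): 101=11  102=5  103=7  104=16  105=10  106=17
Turnaround = completion − arrival: 101=11, 102=5, 103=7, 104=16, 105=10, 106=17
Total turnaround = 11 + 5 + 7 + 16 + 10 + 17 = 66

66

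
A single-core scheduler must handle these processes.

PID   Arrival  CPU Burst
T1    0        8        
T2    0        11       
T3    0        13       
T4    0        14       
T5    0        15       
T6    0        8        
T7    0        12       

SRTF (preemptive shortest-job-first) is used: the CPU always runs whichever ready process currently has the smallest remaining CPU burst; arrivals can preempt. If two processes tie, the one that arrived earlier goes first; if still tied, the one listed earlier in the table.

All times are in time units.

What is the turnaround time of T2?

27

Gantt: | T1 0-8 | T6 8-16 | T2 16-27 | T7 27-39 | T3 39-52 | T4 52-66 | T5 66-81 |
Completion: T1=8  T2=27  T3=52  T4=66  T5=81  T6=16  T7=39
Turnaround(T2) = completion − arrival = 27 − 0 = 27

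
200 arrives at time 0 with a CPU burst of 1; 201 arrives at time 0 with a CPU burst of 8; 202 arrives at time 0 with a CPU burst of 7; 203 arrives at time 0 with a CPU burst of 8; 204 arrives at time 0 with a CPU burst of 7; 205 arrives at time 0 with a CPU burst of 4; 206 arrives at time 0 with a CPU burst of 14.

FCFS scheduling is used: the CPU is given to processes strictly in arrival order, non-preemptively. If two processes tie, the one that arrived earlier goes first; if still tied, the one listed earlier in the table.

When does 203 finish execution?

Timeline: | 200 0-1 | 201 1-9 | 202 9-16 | 203 16-24 | 204 24-31 | 205 31-35 | 206 35-49 |
Completion: 200=1  201=9  202=16  203=24  204=31  205=35  206=49
Turnaround (C−A): 200=1  201=9  202=16  203=24  204=31  205=35  206=49

24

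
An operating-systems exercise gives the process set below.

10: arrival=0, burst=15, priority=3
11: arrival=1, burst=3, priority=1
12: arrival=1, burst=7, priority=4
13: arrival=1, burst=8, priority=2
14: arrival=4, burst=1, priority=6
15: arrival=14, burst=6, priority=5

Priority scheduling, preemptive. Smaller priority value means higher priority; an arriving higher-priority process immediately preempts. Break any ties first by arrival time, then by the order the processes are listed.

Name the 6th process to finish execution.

14

Gantt: | 10 0-1 | 11 1-4 | 13 4-12 | 10 12-26 | 12 26-33 | 15 33-39 | 14 39-40 |
Completion: 10=26  11=4  12=33  13=12  14=40  15=39
Turnaround (C−A): 10=26  11=3  12=32  13=11  14=36  15=25
Finish order: 11 → 13 → 10 → 12 → 15 → 14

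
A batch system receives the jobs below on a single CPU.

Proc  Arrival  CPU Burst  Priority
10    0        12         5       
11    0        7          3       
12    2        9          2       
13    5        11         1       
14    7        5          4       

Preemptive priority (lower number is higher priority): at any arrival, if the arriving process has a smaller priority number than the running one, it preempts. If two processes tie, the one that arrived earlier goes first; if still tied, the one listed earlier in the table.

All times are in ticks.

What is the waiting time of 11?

20

Schedule: | 11 0-2 | 12 2-5 | 13 5-16 | 12 16-22 | 11 22-27 | 14 27-32 | 10 32-44 |
Completion: 10=44  11=27  12=22  13=16  14=32
Turnaround (C−A): 10=44  11=27  12=20  13=11  14=25
Waiting(11) = turnaround − burst = 27 − 7 = 20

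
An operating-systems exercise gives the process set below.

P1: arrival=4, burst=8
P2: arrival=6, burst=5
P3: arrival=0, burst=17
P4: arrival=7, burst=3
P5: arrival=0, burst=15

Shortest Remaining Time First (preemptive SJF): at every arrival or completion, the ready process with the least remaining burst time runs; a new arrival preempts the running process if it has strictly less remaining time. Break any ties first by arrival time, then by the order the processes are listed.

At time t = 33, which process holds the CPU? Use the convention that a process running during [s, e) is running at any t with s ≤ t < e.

Schedule: | P5 0-4 | P1 4-6 | P2 6-7 | P4 7-10 | P2 10-14 | P1 14-20 | P5 20-31 | P3 31-48 |
Completion: P1=20  P2=14  P3=48  P4=10  P5=31
Turnaround (C−A): P1=16  P2=8  P3=48  P4=3  P5=31

P3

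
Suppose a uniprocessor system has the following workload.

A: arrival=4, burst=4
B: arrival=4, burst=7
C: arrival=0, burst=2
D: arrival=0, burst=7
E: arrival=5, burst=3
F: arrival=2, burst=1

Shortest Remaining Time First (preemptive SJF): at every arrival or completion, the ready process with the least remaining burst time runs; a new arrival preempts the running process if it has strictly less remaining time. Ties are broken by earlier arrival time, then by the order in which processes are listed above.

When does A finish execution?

8

Timeline: | C 0-2 | F 2-3 | D 3-4 | A 4-8 | E 8-11 | D 11-17 | B 17-24 |
Completion: A=8  B=24  C=2  D=17  E=11  F=3
Turnaround (C−A): A=4  B=20  C=2  D=17  E=6  F=1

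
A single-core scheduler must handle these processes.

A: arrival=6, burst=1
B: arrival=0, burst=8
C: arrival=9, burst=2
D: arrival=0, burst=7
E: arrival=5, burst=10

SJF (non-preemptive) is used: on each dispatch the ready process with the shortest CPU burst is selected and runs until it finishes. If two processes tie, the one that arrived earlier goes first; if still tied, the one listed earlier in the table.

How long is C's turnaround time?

Schedule: | D 0-7 | A 7-8 | B 8-16 | C 16-18 | E 18-28 |
Completion: A=8  B=16  C=18  D=7  E=28
Turnaround (C−A): A=2  B=16  C=9  D=7  E=23
Turnaround(C) = completion − arrival = 18 − 9 = 9

9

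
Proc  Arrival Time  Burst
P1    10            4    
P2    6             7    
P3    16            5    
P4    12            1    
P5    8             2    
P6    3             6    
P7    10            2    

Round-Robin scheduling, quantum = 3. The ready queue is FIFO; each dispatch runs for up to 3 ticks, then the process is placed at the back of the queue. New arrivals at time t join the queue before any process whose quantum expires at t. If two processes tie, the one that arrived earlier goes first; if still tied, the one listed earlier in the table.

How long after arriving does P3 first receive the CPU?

7

Schedule: | idle 0-3 | P6 3-6 | P2 6-9 | P6 9-12 | P5 12-14 | P2 14-17 | P1 17-20 | P7 20-22 | P4 22-23 | P3 23-26 | P2 26-27 | P1 27-28 | P3 28-30 |
Completion: P1=28  P2=27  P3=30  P4=23  P5=14  P6=12  P7=22
Turnaround (C−A): P1=18  P2=21  P3=14  P4=11  P5=6  P6=9  P7=12
Response(P3) = first start − arrival = 23 − 16 = 7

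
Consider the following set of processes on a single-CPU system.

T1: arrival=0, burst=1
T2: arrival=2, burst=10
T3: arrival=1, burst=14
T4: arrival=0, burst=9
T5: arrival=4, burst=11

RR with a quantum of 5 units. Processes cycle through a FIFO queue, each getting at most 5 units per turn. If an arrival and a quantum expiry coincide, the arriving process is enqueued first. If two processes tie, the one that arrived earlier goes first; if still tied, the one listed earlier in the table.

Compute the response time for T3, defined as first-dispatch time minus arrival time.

5

Gantt: | T1 0-1 | T4 1-6 | T3 6-11 | T2 11-16 | T5 16-21 | T4 21-25 | T3 25-30 | T2 30-35 | T5 35-40 | T3 40-44 | T5 44-45 |
Completion: T1=1  T2=35  T3=44  T4=25  T5=45
Turnaround (C−A): T1=1  T2=33  T3=43  T4=25  T5=41
Response(T3) = first start − arrival = 6 − 1 = 5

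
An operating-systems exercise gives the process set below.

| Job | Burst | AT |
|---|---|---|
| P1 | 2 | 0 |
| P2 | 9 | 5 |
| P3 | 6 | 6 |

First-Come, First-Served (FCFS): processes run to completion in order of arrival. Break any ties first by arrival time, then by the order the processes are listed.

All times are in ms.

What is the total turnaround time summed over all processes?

25

Timeline: | P1 0-2 | idle 2-5 | P2 5-14 | P3 14-20 |
Completion: P1=2  P2=14  P3=20
Turnaround (C−A): P1=2  P2=9  P3=14
Turnaround = completion − arrival: P1=2, P2=9, P3=14
Total turnaround = 2 + 9 + 14 = 25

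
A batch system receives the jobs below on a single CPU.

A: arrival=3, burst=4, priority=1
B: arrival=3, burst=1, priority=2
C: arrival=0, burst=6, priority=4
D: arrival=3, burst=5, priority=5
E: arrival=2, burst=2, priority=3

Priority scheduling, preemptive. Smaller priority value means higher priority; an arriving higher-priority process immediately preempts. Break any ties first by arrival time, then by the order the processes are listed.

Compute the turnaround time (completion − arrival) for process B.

Gantt: | C 0-2 | E 2-3 | A 3-7 | B 7-8 | E 8-9 | C 9-13 | D 13-18 |
Completion: A=7  B=8  C=13  D=18  E=9
Turnaround (C−A): A=4  B=5  C=13  D=15  E=7
Turnaround(B) = completion − arrival = 8 − 3 = 5

5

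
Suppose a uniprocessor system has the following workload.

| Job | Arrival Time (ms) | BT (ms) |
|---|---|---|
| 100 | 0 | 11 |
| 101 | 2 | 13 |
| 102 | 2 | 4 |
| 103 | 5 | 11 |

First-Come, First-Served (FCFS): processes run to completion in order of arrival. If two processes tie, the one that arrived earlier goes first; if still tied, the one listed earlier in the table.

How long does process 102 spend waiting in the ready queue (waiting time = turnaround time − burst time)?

Timeline: | 100 0-11 | 101 11-24 | 102 24-28 | 103 28-39 |
Completion: 100=11  101=24  102=28  103=39
Turnaround (C−A): 100=11  101=22  102=26  103=34
Waiting(102) = turnaround − burst = 26 − 4 = 22

22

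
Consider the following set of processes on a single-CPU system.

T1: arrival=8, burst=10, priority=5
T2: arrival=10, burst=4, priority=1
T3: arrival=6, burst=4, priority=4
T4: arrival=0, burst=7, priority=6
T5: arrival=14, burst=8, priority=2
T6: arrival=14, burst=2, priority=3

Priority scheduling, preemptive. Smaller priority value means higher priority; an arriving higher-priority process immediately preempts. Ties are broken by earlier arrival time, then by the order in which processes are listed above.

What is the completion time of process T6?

24

Gantt: | T4 0-6 | T3 6-10 | T2 10-14 | T5 14-22 | T6 22-24 | T1 24-34 | T4 34-35 |
Completion: T1=34  T2=14  T3=10  T4=35  T5=22  T6=24
Turnaround (C−A): T1=26  T2=4  T3=4  T4=35  T5=8  T6=10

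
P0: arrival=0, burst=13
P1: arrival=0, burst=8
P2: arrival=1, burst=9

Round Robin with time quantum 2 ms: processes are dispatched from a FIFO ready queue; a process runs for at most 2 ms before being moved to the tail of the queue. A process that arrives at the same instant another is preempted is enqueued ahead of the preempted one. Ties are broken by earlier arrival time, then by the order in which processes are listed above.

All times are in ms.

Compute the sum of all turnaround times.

Gantt: | P0 0-2 | P1 2-4 | P2 4-6 | P0 6-8 | P1 8-10 | P2 10-12 | P0 12-14 | P1 14-16 | P2 16-18 | P0 18-20 | P1 20-22 | P2 22-24 | P0 24-26 | P2 26-27 | P0 27-30 |
Completion: P0=30  P1=22  P2=27
Turnaround = completion − arrival: P0=30, P1=22, P2=26
Total turnaround = 30 + 22 + 26 = 78

78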